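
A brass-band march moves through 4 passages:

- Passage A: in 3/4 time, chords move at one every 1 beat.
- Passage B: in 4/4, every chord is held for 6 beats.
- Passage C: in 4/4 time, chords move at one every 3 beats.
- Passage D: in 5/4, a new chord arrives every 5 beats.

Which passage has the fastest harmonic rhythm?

A: 3 beats/bar ÷ 1 beat/chord = 3 chords/bar.
B: 4 beats/bar ÷ 6 beats/chord = 2/3 chords/bar.
C: 4 beats/bar ÷ 3 beats/chord = 4/3 chords/bar.
D: 5 beats/bar ÷ 5 beats/chord = 1 chord/bar.
Fastest is A at 3 chords/bar.

Passage A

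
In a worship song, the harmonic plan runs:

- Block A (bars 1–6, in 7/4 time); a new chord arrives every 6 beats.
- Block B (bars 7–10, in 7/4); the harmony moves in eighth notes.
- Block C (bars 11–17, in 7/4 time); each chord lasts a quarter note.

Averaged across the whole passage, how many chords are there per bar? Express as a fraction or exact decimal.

112/17 chords per bar

A: 6 × 7 = 42 beats ÷ 6 = 7 chords.
B: 4 × 7 = 28 beats ÷ 0.5 = 56 chords.
C: 7 × 7 = 49 beats ÷ 1 = 49 chords.
Overall: 112 chords over 17 bars → 112/17 = 112/17 chords per bar.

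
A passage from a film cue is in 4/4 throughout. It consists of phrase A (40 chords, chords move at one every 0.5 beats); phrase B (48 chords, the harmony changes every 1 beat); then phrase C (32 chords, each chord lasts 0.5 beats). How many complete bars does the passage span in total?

A: 40 × 0.5 = 20 beats = 5 bars.
B: 48 × 1 = 48 beats = 12 bars.
C: 32 × 0.5 = 16 beats = 4 bars.
Total: 5 + 12 + 4 = 21 bars.

21 bars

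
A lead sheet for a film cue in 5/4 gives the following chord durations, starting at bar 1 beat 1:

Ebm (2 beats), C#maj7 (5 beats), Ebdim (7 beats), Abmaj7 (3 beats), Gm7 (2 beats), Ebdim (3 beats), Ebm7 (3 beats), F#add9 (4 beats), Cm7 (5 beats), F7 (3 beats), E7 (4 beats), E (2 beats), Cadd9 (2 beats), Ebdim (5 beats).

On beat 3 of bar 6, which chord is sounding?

F#add9

Beat 3 of bar 6 is beat (6−1)×5 + 3 = 28 overall.
Running totals: Ebm ends at 2, C#maj7 ends at 7, Ebdim ends at 14, Abmaj7 ends at 17, Gm7 ends at 19, Ebdim ends at 22, Ebm7 ends at 25, F#add9 ends at 29.
Beat 28 falls within F#add9.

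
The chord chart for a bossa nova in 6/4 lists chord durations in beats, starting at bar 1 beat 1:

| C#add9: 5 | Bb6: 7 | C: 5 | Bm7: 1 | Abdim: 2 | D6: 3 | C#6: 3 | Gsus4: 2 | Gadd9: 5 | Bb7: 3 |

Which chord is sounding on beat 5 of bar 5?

Beat 5 of bar 5 is beat (5−1)×6 + 5 = 29 overall.
Running totals: C#add9 ends at 5, Bb6 ends at 12, C ends at 17, Bm7 ends at 18, Abdim ends at 20, D6 ends at 23, C#6 ends at 26, Gsus4 ends at 28, Gadd9 ends at 33.
Beat 29 falls within Gadd9.

Gadd9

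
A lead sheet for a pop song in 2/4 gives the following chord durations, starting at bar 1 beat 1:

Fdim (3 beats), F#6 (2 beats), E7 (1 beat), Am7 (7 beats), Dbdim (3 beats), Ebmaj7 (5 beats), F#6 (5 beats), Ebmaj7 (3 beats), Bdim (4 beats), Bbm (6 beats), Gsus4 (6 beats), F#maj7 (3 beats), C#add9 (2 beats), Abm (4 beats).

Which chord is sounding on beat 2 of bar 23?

F#maj7

Beat 2 of bar 23 is beat (23−1)×2 + 2 = 46 overall.
Running totals: Fdim ends at 3, F#6 ends at 5, E7 ends at 6, Am7 ends at 13, Dbdim ends at 16, Ebmaj7 ends at 21, F#6 ends at 26, Ebmaj7 ends at 29, Bdim ends at 33, Bbm ends at 39, Gsus4 ends at 45, F#maj7 ends at 48.
Beat 46 falls within F#maj7.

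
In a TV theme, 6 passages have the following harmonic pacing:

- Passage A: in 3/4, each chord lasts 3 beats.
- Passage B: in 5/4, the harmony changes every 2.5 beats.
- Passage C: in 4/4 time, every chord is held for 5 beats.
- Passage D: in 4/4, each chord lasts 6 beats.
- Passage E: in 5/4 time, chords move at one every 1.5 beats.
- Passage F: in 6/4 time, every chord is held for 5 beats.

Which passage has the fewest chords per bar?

A: each chord is 3 beats in 3/4, so 1 per bar.
B: each chord is 2.5 beats in 5/4, so 2 per bar.
C: each chord is 5 beats in 4/4, so 0.8 per bar.
D: each chord is 6 beats in 4/4, so 2/3 per bar.
E: each chord is 1.5 beats in 5/4, so 10/3 per bar.
F: each chord is 5 beats in 6/4, so 1.2 per bar.
Slowest is D at 2/3 chords/bar.

Passage D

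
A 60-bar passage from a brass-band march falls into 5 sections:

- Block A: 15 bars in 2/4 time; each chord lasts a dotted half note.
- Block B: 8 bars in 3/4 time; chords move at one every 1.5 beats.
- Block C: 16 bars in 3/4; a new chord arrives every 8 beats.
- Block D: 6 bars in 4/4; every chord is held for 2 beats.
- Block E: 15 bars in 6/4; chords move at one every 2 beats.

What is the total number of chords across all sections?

89 chords

A: 15 bars × 2 beats = 30 beats; 3 beats/chord → 10 chords.
B: 8 bars × 3 beats = 24 beats; 1.5 beats/chord → 16 chords.
C: 16 bars × 3 beats = 48 beats; 8 beats/chord → 6 chords.
D: 6 bars × 4 beats = 24 beats; 2 beats/chord → 12 chords.
E: 15 bars × 6 beats = 90 beats; 2 beats/chord → 45 chords.
Total: 10 + 16 + 6 + 12 + 45 = 89.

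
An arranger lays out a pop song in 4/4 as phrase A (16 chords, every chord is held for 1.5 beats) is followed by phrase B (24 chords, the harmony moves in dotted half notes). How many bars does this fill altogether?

A: 16 × 1.5 = 24 beats = 6 bars.
B: 24 × 3 = 72 beats = 18 bars.
Total: 6 + 18 = 24 bars.

24 bars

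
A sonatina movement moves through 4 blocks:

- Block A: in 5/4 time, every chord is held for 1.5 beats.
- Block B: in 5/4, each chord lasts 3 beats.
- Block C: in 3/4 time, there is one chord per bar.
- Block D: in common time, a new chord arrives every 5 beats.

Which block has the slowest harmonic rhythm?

A: 5 beats/bar ÷ 1.5 beats/chord = 10/3 chords/bar.
B: 5 beats/bar ÷ 3 beats/chord = 5/3 chords/bar.
C: 3 beats/bar ÷ 3 beats/chord = 1 chord/bar.
D: 4 beats/bar ÷ 5 beats/chord = 0.8 chords/bar.
Slowest is D at 0.8 chords/bar.

Block D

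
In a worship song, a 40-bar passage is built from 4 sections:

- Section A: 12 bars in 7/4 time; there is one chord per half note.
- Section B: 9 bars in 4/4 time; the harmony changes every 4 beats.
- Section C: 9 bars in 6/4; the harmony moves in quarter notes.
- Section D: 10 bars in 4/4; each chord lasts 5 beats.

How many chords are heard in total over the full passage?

113 chords

A: 12·7 = 84 beats, 84/2 = 42 chords.
B: 9·4 = 36 beats, 36/4 = 9 chords.
C: 9·6 = 54 beats, 54/1 = 54 chords.
D: 10·4 = 40 beats, 40/5 = 8 chords.
Total: 42 + 9 + 54 + 8 = 113.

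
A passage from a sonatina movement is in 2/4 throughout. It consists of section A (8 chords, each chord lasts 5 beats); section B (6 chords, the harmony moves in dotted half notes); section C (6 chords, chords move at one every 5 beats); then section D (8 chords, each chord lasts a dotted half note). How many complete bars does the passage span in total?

56 bars

A: 8 × 5 = 40 beats = 20 bars.
B: 6 × 3 = 18 beats = 9 bars.
C: 6 × 5 = 30 beats = 15 bars.
D: 8 × 3 = 24 beats = 12 bars.
Total: 20 + 9 + 15 + 12 = 56 bars.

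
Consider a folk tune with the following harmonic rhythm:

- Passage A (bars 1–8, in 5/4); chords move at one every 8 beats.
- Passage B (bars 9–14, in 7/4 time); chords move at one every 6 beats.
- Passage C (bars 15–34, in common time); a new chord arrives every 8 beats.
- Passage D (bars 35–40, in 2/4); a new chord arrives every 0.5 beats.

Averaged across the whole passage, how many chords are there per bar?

A: 8 × 5 = 40 beats ÷ 8 = 5 chords.
B: 6 × 7 = 42 beats ÷ 6 = 7 chords.
C: 20 × 4 = 80 beats ÷ 8 = 10 chords.
D: 6 × 2 = 12 beats ÷ 0.5 = 24 chords.
Overall: 46 chords over 40 bars → 46/40 = 1.15 chords per bar.

1.15 chords per bar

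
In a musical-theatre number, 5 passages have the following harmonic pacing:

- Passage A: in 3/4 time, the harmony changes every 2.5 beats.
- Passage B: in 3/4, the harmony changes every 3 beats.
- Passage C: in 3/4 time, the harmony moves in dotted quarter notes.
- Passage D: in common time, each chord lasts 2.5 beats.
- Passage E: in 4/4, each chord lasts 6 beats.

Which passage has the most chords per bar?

Passage C

A: 3/2.5 = 1.2 chords/bar.
B: 3/3 = 1 chord/bar.
C: 3/1.5 = 2 chords/bar.
D: 4/2.5 = 1.6 chords/bar.
E: 4/6 = 2/3 chords/bar.
Fastest is C at 2 chords/bar.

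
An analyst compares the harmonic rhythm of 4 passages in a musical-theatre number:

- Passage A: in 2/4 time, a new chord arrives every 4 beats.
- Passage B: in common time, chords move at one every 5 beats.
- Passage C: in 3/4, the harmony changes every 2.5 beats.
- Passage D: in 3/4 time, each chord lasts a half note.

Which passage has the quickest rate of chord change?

A: 2 beats/bar ÷ 4 beats/chord = 0.5 chords/bar.
B: 4 beats/bar ÷ 5 beats/chord = 0.8 chords/bar.
C: 3 beats/bar ÷ 2.5 beats/chord = 1.2 chords/bar.
D: 3 beats/bar ÷ 2 beats/chord = 1.5 chords/bar.
Fastest is D at 1.5 chords/bar.

Passage D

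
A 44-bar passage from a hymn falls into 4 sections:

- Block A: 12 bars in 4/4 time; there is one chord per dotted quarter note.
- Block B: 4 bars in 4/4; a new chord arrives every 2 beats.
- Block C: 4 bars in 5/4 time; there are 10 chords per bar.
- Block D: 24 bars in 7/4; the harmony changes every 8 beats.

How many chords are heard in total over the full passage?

101 chords

A has 48 beats and chords last 1.5 each, so 32 chords.
B has 16 beats and chords last 2 each, so 8 chords.
C has 20 beats and chords last 0.5 each, so 40 chords.
D has 168 beats and chords last 8 each, so 21 chords.
Total: 32 + 8 + 40 + 21 = 101.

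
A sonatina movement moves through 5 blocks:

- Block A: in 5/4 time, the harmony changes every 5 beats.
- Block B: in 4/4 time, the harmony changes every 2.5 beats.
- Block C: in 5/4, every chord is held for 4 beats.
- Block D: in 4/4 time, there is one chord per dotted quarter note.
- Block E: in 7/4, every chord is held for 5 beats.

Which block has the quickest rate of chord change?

Block D

A: each chord is 5 beats in 5/4, so 1 per bar.
B: each chord is 2.5 beats in 4/4, so 1.6 per bar.
C: each chord is 4 beats in 5/4, so 1.25 per bar.
D: each chord is 1.5 beats in 4/4, so 8/3 per bar.
E: each chord is 5 beats in 7/4, so 1.4 per bar.
Fastest is D at 8/3 chords/bar.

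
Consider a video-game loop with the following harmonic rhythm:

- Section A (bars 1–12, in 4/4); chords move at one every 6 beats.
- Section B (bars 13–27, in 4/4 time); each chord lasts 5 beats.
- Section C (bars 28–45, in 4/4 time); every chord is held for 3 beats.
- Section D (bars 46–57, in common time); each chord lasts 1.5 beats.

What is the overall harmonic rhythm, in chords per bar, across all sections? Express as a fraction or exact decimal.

A: 12 × 4 = 48 beats ÷ 6 = 8 chords.
B: 15 × 4 = 60 beats ÷ 5 = 12 chords.
C: 18 × 4 = 72 beats ÷ 3 = 24 chords.
D: 12 × 4 = 48 beats ÷ 1.5 = 32 chords.
Overall: 76 chords over 57 bars → 76/57 = 4/3 chords per bar.

4/3 chords per bar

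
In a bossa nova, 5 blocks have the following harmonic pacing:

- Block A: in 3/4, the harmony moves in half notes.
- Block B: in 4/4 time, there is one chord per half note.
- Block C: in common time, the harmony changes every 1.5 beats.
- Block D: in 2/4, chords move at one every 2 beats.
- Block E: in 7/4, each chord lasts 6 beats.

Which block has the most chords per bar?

A: 3/2 = 1.5 chords/bar.
B: 4/2 = 2 chords/bar.
C: 4/1.5 = 8/3 chords/bar.
D: 2/2 = 1 chord/bar.
E: 7/6 = 7/6 chords/bar.
Fastest is C at 8/3 chords/bar.

Block C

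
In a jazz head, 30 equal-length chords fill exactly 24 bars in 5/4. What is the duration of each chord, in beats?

24 bars × 5 beats/bar = 120 beats total.
120 beats ÷ 30 chords = 4 beats per chord.
(That is a whole note.)

4 beats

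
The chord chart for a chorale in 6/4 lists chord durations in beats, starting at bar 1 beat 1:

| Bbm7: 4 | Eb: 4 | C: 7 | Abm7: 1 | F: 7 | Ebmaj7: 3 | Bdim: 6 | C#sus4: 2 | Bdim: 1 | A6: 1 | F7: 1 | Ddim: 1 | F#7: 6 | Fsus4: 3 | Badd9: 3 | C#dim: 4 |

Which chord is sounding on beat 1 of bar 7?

Beat 1 of bar 7 is beat (7−1)×6 + 1 = 37 overall.
Running totals: Bbm7 ends at 4, Eb ends at 8, C ends at 15, Abm7 ends at 16, F ends at 23, Ebmaj7 ends at 26, Bdim ends at 32, C#sus4 ends at 34, Bdim ends at 35, A6 ends at 36, F7 ends at 37.
Beat 37 falls within F7.

F7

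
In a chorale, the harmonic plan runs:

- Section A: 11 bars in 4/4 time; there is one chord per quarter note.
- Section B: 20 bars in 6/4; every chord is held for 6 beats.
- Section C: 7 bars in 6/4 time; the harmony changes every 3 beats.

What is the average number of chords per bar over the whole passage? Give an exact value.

A: 11 × 4 = 44 beats ÷ 1 = 44 chords.
B: 20 × 6 = 120 beats ÷ 6 = 20 chords.
C: 7 × 6 = 42 beats ÷ 3 = 14 chords.
Overall: 78 chords over 38 bars → 78/38 = 39/19 chords per bar.

39/19 chords per bar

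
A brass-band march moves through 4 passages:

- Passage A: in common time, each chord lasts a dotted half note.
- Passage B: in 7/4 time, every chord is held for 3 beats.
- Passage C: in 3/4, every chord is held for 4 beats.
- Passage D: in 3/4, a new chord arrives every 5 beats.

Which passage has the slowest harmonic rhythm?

A: 4/3 = 4/3 chords/bar.
B: 7/3 = 7/3 chords/bar.
C: 3/4 = 0.75 chords/bar.
D: 3/5 = 0.6 chords/bar.
Slowest is D at 0.6 chords/bar.

Passage D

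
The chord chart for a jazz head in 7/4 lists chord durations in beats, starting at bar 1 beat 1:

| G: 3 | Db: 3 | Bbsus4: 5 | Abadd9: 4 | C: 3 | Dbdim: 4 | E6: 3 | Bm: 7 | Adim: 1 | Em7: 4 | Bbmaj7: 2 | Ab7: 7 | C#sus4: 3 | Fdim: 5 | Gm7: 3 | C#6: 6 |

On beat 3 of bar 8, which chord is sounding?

Beat 3 of bar 8 is beat (8−1)×7 + 3 = 52 overall.
Running totals: G ends at 3, Db ends at 6, Bbsus4 ends at 11, Abadd9 ends at 15, C ends at 18, Dbdim ends at 22, E6 ends at 25, Bm ends at 32, Adim ends at 33, Em7 ends at 37, Bbmaj7 ends at 39, Ab7 ends at 46, C#sus4 ends at 49, Fdim ends at 54.
Beat 52 falls within Fdim.

Fdim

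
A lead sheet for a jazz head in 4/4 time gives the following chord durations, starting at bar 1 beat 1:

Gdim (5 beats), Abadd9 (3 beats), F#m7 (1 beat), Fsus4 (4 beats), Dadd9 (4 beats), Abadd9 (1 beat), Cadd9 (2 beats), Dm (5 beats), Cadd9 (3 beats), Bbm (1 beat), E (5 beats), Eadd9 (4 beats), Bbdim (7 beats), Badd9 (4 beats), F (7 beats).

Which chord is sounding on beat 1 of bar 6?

Beat 1 of bar 6 is beat (6−1)×4 + 1 = 21 overall.
Running totals: Gdim ends at 5, Abadd9 ends at 8, F#m7 ends at 9, Fsus4 ends at 13, Dadd9 ends at 17, Abadd9 ends at 18, Cadd9 ends at 20, Dm ends at 25.
Beat 21 falls within Dm.

Dm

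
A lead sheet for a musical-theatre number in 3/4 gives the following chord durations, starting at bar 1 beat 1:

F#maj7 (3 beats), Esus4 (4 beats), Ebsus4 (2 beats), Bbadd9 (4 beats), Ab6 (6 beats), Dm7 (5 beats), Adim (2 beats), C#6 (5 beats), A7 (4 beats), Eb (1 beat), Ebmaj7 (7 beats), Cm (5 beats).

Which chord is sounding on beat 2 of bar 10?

C#6

Beat 2 of bar 10 is beat (10−1)×3 + 2 = 29 overall.
Running totals: F#maj7 ends at 3, Esus4 ends at 7, Ebsus4 ends at 9, Bbadd9 ends at 13, Ab6 ends at 19, Dm7 ends at 24, Adim ends at 26, C#6 ends at 31.
Beat 29 falls within C#6.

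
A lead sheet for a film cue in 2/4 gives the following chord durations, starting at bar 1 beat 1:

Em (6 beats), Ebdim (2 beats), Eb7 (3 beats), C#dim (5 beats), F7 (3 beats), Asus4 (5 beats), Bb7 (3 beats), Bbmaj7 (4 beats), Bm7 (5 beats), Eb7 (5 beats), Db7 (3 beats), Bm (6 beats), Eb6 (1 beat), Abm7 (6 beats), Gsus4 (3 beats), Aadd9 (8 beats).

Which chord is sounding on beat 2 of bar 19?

Beat 2 of bar 19 is beat (19−1)×2 + 2 = 38 overall.
Running totals: Em ends at 6, Ebdim ends at 8, Eb7 ends at 11, C#dim ends at 16, F7 ends at 19, Asus4 ends at 24, Bb7 ends at 27, Bbmaj7 ends at 31, Bm7 ends at 36, Eb7 ends at 41.
Beat 38 falls within Eb7.

Eb7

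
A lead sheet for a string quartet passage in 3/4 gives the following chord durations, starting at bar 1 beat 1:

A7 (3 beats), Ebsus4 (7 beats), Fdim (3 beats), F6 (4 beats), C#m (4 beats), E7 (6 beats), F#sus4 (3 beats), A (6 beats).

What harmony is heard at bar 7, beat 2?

C#m

Beat 2 of bar 7 is beat (7−1)×3 + 2 = 20 overall.
Running totals: A7 ends at 3, Ebsus4 ends at 10, Fdim ends at 13, F6 ends at 17, C#m ends at 21.
Beat 20 falls within C#m.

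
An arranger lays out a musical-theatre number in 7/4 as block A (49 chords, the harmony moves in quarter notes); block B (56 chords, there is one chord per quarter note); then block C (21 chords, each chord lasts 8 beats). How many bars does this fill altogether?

A: 49 × 1 = 49 beats = 7 bars.
B: 56 × 1 = 56 beats = 8 bars.
C: 21 × 8 = 168 beats = 24 bars.
Total: 7 + 8 + 24 = 39 bars.

39 bars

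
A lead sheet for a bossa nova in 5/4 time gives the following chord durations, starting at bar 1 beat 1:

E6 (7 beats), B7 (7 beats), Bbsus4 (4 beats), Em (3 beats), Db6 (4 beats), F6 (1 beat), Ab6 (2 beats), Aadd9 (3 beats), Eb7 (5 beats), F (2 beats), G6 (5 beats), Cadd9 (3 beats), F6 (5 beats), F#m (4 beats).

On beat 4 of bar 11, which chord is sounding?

Beat 4 of bar 11 is beat (11−1)×5 + 4 = 54 overall.
Running totals: E6 ends at 7, B7 ends at 14, Bbsus4 ends at 18, Em ends at 21, Db6 ends at 25, F6 ends at 26, Ab6 ends at 28, Aadd9 ends at 31, Eb7 ends at 36, F ends at 38, G6 ends at 43, Cadd9 ends at 46, F6 ends at 51, F#m ends at 55.
Beat 54 falls within F#m.

F#m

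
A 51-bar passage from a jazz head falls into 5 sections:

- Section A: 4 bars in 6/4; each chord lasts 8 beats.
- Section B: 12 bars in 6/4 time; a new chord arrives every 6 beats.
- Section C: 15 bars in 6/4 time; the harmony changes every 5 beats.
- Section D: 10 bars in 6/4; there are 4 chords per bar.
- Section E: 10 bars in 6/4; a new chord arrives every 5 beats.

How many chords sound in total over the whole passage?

A: 4·6 = 24 beats, 24/8 = 3 chords.
B: 12·6 = 72 beats, 72/6 = 12 chords.
C: 15·6 = 90 beats, 90/5 = 18 chords.
D: 10·6 = 60 beats, 60/1.5 = 40 chords.
E: 10·6 = 60 beats, 60/5 = 12 chords.
Total: 3 + 12 + 18 + 40 + 12 = 85.

85 chords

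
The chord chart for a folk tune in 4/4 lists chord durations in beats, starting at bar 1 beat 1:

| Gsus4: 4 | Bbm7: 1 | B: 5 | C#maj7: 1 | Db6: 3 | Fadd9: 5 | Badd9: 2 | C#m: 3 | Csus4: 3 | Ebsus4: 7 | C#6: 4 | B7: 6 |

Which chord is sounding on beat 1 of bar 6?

Badd9

Beat 1 of bar 6 is beat (6−1)×4 + 1 = 21 overall.
Running totals: Gsus4 ends at 4, Bbm7 ends at 5, B ends at 10, C#maj7 ends at 11, Db6 ends at 14, Fadd9 ends at 19, Badd9 ends at 21.
Beat 21 falls within Badd9.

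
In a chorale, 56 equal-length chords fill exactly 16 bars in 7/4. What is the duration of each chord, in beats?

16 bars × 7 beats/bar = 112 beats total.
112 beats ÷ 56 chords = 2 beats per chord.
(That is a half note.)

2 beats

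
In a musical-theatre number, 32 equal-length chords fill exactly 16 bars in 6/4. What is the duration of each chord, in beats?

3 beats

16 bars × 6 beats/bar = 96 beats total.
96 beats ÷ 32 chords = 3 beats per chord.
(That is a dotted half note.)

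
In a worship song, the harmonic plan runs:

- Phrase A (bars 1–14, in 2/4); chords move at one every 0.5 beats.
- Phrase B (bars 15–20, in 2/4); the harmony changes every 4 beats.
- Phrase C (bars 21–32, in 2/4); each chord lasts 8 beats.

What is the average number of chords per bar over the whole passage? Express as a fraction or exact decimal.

A: 14 × 2 = 28 beats ÷ 0.5 = 56 chords.
B: 6 × 2 = 12 beats ÷ 4 = 3 chords.
C: 12 × 2 = 24 beats ÷ 8 = 3 chords.
Overall: 62 chords over 32 bars → 62/32 = 31/16 chords per bar.

31/16 chords per bar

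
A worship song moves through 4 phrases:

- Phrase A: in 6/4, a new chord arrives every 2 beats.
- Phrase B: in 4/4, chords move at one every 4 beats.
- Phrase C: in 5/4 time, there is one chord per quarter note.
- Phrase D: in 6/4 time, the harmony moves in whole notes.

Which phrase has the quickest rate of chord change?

Phrase C

A: each chord is 2 beats in 6/4, so 3 per bar.
B: each chord is 4 beats in 4/4, so 1 per bar.
C: each chord is 1 beat in 5/4, so 5 per bar.
D: each chord is 4 beats in 6/4, so 1.5 per bar.
Fastest is C at 5 chords/bar.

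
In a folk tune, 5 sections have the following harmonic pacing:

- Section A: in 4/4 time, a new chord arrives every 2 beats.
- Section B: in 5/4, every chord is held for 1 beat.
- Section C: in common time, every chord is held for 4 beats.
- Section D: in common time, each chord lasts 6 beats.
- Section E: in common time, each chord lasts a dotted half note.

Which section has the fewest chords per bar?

A: each chord is 2 beats in 4/4, so 2 per bar.
B: each chord is 1 beat in 5/4, so 5 per bar.
C: each chord is 4 beats in 4/4, so 1 per bar.
D: each chord is 6 beats in 4/4, so 2/3 per bar.
E: each chord is 3 beats in 4/4, so 4/3 per bar.
Slowest is D at 2/3 chords/bar.

Section D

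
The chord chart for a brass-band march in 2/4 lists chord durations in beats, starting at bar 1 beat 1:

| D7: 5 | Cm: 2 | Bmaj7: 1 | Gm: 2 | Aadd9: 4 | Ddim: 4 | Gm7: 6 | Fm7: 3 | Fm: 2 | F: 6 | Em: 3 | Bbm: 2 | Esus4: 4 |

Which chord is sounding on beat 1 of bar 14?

Fm7

Beat 1 of bar 14 is beat (14−1)×2 + 1 = 27 overall.
Running totals: D7 ends at 5, Cm ends at 7, Bmaj7 ends at 8, Gm ends at 10, Aadd9 ends at 14, Ddim ends at 18, Gm7 ends at 24, Fm7 ends at 27.
Beat 27 falls within Fm7.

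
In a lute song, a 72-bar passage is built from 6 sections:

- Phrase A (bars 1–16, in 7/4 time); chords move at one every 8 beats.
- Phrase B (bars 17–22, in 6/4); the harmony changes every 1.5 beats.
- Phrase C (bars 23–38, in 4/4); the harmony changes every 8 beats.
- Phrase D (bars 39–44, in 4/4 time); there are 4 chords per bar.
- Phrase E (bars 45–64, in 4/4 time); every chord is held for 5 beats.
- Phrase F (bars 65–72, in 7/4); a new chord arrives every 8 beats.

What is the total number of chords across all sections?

93 chords

A: 16·7 = 112 beats, 112/8 = 14 chords.
B: 6·6 = 36 beats, 36/1.5 = 24 chords.
C: 16·4 = 64 beats, 64/8 = 8 chords.
D: 6·4 = 24 beats, 24/1 = 24 chords.
E: 20·4 = 80 beats, 80/5 = 16 chords.
F: 8·7 = 56 beats, 56/8 = 7 chords.
Total: 14 + 24 + 8 + 24 + 16 + 7 = 93.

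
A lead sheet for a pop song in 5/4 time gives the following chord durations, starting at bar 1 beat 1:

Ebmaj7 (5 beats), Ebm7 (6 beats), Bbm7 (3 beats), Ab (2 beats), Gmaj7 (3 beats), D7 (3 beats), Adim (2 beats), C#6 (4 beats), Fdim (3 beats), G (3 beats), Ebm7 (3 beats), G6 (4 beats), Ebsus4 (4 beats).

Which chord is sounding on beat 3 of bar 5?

Adim

Beat 3 of bar 5 is beat (5−1)×5 + 3 = 23 overall.
Running totals: Ebmaj7 ends at 5, Ebm7 ends at 11, Bbm7 ends at 14, Ab ends at 16, Gmaj7 ends at 19, D7 ends at 22, Adim ends at 24.
Beat 23 falls within Adim.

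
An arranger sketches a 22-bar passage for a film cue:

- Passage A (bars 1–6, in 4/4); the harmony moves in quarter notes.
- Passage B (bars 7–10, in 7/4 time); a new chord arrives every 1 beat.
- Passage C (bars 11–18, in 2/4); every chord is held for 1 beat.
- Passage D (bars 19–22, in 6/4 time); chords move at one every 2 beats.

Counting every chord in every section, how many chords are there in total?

A: 6 bars × 4 beats = 24 beats; 1 beat/chord → 24 chords.
B: 4 bars × 7 beats = 28 beats; 1 beat/chord → 28 chords.
C: 8 bars × 2 beats = 16 beats; 1 beat/chord → 16 chords.
D: 4 bars × 6 beats = 24 beats; 2 beats/chord → 12 chords.
Total: 24 + 28 + 16 + 12 = 80.

80 chords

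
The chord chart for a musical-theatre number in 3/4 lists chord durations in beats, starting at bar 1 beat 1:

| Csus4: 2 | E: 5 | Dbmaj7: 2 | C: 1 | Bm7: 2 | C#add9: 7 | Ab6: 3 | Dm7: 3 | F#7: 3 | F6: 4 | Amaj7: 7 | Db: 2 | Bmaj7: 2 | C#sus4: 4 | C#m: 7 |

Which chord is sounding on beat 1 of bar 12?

Amaj7

Beat 1 of bar 12 is beat (12−1)×3 + 1 = 34 overall.
Running totals: Csus4 ends at 2, E ends at 7, Dbmaj7 ends at 9, C ends at 10, Bm7 ends at 12, C#add9 ends at 19, Ab6 ends at 22, Dm7 ends at 25, F#7 ends at 28, F6 ends at 32, Amaj7 ends at 39.
Beat 34 falls within Amaj7.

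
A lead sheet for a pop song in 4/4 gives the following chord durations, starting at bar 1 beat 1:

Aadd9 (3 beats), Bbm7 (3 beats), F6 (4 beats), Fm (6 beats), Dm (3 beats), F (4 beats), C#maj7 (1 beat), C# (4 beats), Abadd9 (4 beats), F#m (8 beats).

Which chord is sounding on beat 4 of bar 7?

Beat 4 of bar 7 is beat (7−1)×4 + 4 = 28 overall.
Running totals: Aadd9 ends at 3, Bbm7 ends at 6, F6 ends at 10, Fm ends at 16, Dm ends at 19, F ends at 23, C#maj7 ends at 24, C# ends at 28.
Beat 28 falls within C#.

C#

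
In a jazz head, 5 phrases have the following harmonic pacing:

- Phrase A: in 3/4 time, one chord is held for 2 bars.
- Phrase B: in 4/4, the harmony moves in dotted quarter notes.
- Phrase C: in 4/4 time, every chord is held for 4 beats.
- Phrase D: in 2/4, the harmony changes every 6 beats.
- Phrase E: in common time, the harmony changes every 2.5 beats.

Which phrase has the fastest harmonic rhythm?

Phrase B

A: each chord is 6 beats in 3/4, so 0.5 per bar.
B: each chord is 1.5 beats in 4/4, so 8/3 per bar.
C: each chord is 4 beats in 4/4, so 1 per bar.
D: each chord is 6 beats in 2/4, so 1/3 per bar.
E: each chord is 2.5 beats in 4/4, so 1.6 per bar.
Fastest is B at 8/3 chords/bar.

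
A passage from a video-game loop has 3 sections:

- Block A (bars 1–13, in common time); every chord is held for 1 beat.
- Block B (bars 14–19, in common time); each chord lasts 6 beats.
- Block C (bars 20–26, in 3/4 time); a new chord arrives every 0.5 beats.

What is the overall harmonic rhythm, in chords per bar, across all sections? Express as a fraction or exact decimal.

49/13 chords per bar

A: 13 × 4 = 52 beats ÷ 1 = 52 chords.
B: 6 × 4 = 24 beats ÷ 6 = 4 chords.
C: 7 × 3 = 21 beats ÷ 0.5 = 42 chords.
Overall: 98 chords over 26 bars → 98/26 = 49/13 chords per bar.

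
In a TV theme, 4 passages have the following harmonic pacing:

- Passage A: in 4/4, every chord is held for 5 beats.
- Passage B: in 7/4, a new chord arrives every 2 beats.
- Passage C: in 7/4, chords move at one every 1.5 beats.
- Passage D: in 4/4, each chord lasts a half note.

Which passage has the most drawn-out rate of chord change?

Passage A

A: each chord is 5 beats in 4/4, so 0.8 per bar.
B: each chord is 2 beats in 7/4, so 3.5 per bar.
C: each chord is 1.5 beats in 7/4, so 14/3 per bar.
D: each chord is 2 beats in 4/4, so 2 per bar.
Slowest is A at 0.8 chords/bar.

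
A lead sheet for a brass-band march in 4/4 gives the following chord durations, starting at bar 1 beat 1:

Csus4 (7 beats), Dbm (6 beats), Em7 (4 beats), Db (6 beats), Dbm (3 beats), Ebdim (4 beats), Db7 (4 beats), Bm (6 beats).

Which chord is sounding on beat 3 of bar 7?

Ebdim

Beat 3 of bar 7 is beat (7−1)×4 + 3 = 27 overall.
Running totals: Csus4 ends at 7, Dbm ends at 13, Em7 ends at 17, Db ends at 23, Dbm ends at 26, Ebdim ends at 30.
Beat 27 falls within Ebdim.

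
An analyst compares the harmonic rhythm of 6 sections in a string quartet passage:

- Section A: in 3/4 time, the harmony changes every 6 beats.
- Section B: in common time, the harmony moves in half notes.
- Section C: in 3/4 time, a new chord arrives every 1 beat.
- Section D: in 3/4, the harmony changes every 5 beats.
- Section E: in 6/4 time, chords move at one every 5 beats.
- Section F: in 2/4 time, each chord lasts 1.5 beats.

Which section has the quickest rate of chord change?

Section C

A: 3 beats/bar ÷ 6 beats/chord = 0.5 chords/bar.
B: 4 beats/bar ÷ 2 beats/chord = 2 chords/bar.
C: 3 beats/bar ÷ 1 beat/chord = 3 chords/bar.
D: 3 beats/bar ÷ 5 beats/chord = 0.6 chords/bar.
E: 6 beats/bar ÷ 5 beats/chord = 1.2 chords/bar.
F: 2 beats/bar ÷ 1.5 beats/chord = 4/3 chords/bar.
Fastest is C at 3 chords/bar.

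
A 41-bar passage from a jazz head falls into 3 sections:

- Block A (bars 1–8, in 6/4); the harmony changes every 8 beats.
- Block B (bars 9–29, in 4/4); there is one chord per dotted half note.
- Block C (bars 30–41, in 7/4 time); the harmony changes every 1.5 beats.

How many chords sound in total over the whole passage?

A: 8·6 = 48 beats, 48/8 = 6 chords.
B: 21·4 = 84 beats, 84/3 = 28 chords.
C: 12·7 = 84 beats, 84/1.5 = 56 chords.
Total: 6 + 28 + 56 = 90.

90 chords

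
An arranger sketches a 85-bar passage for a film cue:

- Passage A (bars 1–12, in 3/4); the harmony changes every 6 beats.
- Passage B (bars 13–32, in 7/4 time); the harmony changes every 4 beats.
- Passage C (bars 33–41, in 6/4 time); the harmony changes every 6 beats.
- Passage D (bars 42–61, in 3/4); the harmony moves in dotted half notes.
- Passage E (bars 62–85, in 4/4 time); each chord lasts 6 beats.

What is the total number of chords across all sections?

A has 36 beats and chords last 6 each, so 6 chords.
B has 140 beats and chords last 4 each, so 35 chords.
C has 54 beats and chords last 6 each, so 9 chords.
D has 60 beats and chords last 3 each, so 20 chords.
E has 96 beats and chords last 6 each, so 16 chords.
Total: 6 + 35 + 9 + 20 + 16 = 86.

86 chords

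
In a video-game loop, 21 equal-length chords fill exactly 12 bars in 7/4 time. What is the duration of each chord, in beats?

12 bars × 7 beats/bar = 84 beats total.
84 beats ÷ 21 chords = 4 beats per chord.
(That is a whole note.)

4 beats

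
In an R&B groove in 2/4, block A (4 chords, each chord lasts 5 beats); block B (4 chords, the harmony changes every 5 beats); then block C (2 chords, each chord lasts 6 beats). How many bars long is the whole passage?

A: 4 × 5 = 20 beats = 10 bars.
B: 4 × 5 = 20 beats = 10 bars.
C: 2 × 6 = 12 beats = 6 bars.
Total: 10 + 10 + 6 = 26 bars.

26 bars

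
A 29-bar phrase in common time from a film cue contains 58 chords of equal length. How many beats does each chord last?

29 bars × 4 beats/bar = 116 beats total.
116 beats ÷ 58 chords = 2 beats per chord.
(That is a half note.)

2 beats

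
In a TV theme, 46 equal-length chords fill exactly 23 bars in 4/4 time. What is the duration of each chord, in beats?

2 beats

23 bars × 4 beats/bar = 92 beats total.
92 beats ÷ 46 chords = 2 beats per chord.
(That is a half note.)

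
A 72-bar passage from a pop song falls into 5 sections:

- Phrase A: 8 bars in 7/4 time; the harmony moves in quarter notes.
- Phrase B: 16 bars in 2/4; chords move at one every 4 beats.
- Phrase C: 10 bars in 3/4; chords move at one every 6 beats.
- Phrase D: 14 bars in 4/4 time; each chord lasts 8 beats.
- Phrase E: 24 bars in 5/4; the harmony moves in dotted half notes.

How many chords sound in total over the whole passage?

116 chords

A: 8·7 = 56 beats, 56/1 = 56 chords.
B: 16·2 = 32 beats, 32/4 = 8 chords.
C: 10·3 = 30 beats, 30/6 = 5 chords.
D: 14·4 = 56 beats, 56/8 = 7 chords.
E: 24·5 = 120 beats, 120/3 = 40 chords.
Total: 56 + 8 + 5 + 7 + 40 = 116.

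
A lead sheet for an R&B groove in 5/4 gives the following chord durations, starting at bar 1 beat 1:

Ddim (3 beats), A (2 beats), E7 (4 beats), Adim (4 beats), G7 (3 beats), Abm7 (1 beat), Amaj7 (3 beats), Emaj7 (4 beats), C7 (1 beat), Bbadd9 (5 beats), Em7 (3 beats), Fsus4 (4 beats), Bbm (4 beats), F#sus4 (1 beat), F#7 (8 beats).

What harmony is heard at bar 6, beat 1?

Bbadd9

Beat 1 of bar 6 is beat (6−1)×5 + 1 = 26 overall.
Running totals: Ddim ends at 3, A ends at 5, E7 ends at 9, Adim ends at 13, G7 ends at 16, Abm7 ends at 17, Amaj7 ends at 20, Emaj7 ends at 24, C7 ends at 25, Bbadd9 ends at 30.
Beat 26 falls within Bbadd9.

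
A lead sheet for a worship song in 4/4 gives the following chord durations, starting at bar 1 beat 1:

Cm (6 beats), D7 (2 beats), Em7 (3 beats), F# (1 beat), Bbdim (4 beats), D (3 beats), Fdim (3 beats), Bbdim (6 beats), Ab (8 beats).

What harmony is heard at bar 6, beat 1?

Beat 1 of bar 6 is beat (6−1)×4 + 1 = 21 overall.
Running totals: Cm ends at 6, D7 ends at 8, Em7 ends at 11, F# ends at 12, Bbdim ends at 16, D ends at 19, Fdim ends at 22.
Beat 21 falls within Fdim.

Fdim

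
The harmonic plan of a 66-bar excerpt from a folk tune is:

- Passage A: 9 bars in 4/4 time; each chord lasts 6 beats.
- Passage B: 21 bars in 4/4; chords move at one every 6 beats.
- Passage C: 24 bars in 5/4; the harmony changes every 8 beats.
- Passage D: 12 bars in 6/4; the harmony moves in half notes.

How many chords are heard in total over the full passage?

A has 36 beats and chords last 6 each, so 6 chords.
B has 84 beats and chords last 6 each, so 14 chords.
C has 120 beats and chords last 8 each, so 15 chords.
D has 72 beats and chords last 2 each, so 36 chords.
Total: 6 + 14 + 15 + 36 = 71.

71 chords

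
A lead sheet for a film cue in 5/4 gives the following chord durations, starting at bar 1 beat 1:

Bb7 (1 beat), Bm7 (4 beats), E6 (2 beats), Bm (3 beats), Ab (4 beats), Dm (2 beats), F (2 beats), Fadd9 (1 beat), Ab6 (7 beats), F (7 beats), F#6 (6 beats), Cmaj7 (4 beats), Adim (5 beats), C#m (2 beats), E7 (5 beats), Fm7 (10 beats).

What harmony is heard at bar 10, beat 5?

C#m

Beat 5 of bar 10 is beat (10−1)×5 + 5 = 50 overall.
Running totals: Bb7 ends at 1, Bm7 ends at 5, E6 ends at 7, Bm ends at 10, Ab ends at 14, Dm ends at 16, F ends at 18, Fadd9 ends at 19, Ab6 ends at 26, F ends at 33, F#6 ends at 39, Cmaj7 ends at 43, Adim ends at 48, C#m ends at 50.
Beat 50 falls within C#m.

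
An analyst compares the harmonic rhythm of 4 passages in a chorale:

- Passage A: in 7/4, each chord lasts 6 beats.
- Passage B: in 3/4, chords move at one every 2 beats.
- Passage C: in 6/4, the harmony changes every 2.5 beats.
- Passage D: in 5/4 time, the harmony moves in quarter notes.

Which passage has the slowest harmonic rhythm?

A: 7/6 = 7/6 chords/bar.
B: 3/2 = 1.5 chords/bar.
C: 6/2.5 = 2.4 chords/bar.
D: 5/1 = 5 chords/bar.
Slowest is A at 7/6 chords/bar.

Passage A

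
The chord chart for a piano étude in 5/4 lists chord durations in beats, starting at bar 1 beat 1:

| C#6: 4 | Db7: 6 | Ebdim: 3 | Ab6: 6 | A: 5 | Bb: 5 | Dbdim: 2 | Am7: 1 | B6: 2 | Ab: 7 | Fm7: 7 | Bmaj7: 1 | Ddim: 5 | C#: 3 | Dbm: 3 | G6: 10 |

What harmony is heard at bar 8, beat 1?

Beat 1 of bar 8 is beat (8−1)×5 + 1 = 36 overall.
Running totals: C#6 ends at 4, Db7 ends at 10, Ebdim ends at 13, Ab6 ends at 19, A ends at 24, Bb ends at 29, Dbdim ends at 31, Am7 ends at 32, B6 ends at 34, Ab ends at 41.
Beat 36 falls within Ab.

Ab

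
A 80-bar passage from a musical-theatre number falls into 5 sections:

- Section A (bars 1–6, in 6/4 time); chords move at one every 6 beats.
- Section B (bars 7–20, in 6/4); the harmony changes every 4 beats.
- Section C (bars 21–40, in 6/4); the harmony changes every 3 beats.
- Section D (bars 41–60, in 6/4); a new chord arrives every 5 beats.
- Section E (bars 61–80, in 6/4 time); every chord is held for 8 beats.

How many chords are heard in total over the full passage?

A: 6 bars × 6 beats = 36 beats; 6 beats/chord → 6 chords.
B: 14 bars × 6 beats = 84 beats; 4 beats/chord → 21 chords.
C: 20 bars × 6 beats = 120 beats; 3 beats/chord → 40 chords.
D: 20 bars × 6 beats = 120 beats; 5 beats/chord → 24 chords.
E: 20 bars × 6 beats = 120 beats; 8 beats/chord → 15 chords.
Total: 6 + 21 + 40 + 24 + 15 = 106.

106 chords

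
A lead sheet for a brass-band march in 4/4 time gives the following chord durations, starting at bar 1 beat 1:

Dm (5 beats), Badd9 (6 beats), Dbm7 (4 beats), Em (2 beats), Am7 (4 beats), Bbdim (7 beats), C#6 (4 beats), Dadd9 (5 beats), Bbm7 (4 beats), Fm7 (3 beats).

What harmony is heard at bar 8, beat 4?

C#6

Beat 4 of bar 8 is beat (8−1)×4 + 4 = 32 overall.
Running totals: Dm ends at 5, Badd9 ends at 11, Dbm7 ends at 15, Em ends at 17, Am7 ends at 21, Bbdim ends at 28, C#6 ends at 32.
Beat 32 falls within C#6.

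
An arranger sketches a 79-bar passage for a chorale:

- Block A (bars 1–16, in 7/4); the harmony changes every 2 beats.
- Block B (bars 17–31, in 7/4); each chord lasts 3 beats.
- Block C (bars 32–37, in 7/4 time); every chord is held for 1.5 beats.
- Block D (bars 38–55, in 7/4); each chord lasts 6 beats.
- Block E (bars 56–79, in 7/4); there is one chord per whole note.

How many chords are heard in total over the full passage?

A: 16 bars × 7 beats = 112 beats; 2 beats/chord → 56 chords.
B: 15 bars × 7 beats = 105 beats; 3 beats/chord → 35 chords.
C: 6 bars × 7 beats = 42 beats; 1.5 beats/chord → 28 chords.
D: 18 bars × 7 beats = 126 beats; 6 beats/chord → 21 chords.
E: 24 bars × 7 beats = 168 beats; 4 beats/chord → 42 chords.
Total: 56 + 35 + 28 + 21 + 42 = 182.

182 chords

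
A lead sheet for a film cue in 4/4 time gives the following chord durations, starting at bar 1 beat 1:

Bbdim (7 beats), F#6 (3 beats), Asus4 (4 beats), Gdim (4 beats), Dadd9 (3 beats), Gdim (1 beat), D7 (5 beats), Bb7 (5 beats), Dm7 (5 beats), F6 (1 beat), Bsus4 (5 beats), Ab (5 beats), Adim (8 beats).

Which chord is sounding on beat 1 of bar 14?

Beat 1 of bar 14 is beat (14−1)×4 + 1 = 53 overall.
Running totals: Bbdim ends at 7, F#6 ends at 10, Asus4 ends at 14, Gdim ends at 18, Dadd9 ends at 21, Gdim ends at 22, D7 ends at 27, Bb7 ends at 32, Dm7 ends at 37, F6 ends at 38, Bsus4 ends at 43, Ab ends at 48, Adim ends at 56.
Beat 53 falls within Adim.

Adim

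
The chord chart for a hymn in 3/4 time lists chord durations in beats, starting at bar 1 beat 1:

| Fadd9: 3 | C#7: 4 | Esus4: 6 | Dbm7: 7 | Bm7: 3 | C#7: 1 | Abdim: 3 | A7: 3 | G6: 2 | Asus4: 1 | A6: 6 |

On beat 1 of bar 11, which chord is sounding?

G6

Beat 1 of bar 11 is beat (11−1)×3 + 1 = 31 overall.
Running totals: Fadd9 ends at 3, C#7 ends at 7, Esus4 ends at 13, Dbm7 ends at 20, Bm7 ends at 23, C#7 ends at 24, Abdim ends at 27, A7 ends at 30, G6 ends at 32.
Beat 31 falls within G6.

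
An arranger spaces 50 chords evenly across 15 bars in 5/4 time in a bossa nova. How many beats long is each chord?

15 bars × 5 beats/bar = 75 beats total.
75 beats ÷ 50 chords = 1.5 beats per chord.
(That is a dotted quarter note.)

1.5 beats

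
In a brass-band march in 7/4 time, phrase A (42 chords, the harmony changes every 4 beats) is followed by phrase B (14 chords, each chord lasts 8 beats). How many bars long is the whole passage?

40 bars

A: 42 × 4 = 168 beats = 24 bars.
B: 14 × 8 = 112 beats = 16 bars.
Total: 24 + 16 = 40 bars.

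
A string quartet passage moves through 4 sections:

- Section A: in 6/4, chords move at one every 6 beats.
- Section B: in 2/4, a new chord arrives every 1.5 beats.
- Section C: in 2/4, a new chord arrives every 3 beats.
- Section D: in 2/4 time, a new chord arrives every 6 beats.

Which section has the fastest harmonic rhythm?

Section B

A: each chord is 6 beats in 6/4, so 1 per bar.
B: each chord is 1.5 beats in 2/4, so 4/3 per bar.
C: each chord is 3 beats in 2/4, so 2/3 per bar.
D: each chord is 6 beats in 2/4, so 1/3 per bar.
Fastest is B at 4/3 chords/bar.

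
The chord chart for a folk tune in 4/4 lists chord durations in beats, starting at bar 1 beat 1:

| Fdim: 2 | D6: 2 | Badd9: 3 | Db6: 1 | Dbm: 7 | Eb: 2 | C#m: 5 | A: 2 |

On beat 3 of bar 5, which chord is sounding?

C#m

Beat 3 of bar 5 is beat (5−1)×4 + 3 = 19 overall.
Running totals: Fdim ends at 2, D6 ends at 4, Badd9 ends at 7, Db6 ends at 8, Dbm ends at 15, Eb ends at 17, C#m ends at 22.
Beat 19 falls within C#m.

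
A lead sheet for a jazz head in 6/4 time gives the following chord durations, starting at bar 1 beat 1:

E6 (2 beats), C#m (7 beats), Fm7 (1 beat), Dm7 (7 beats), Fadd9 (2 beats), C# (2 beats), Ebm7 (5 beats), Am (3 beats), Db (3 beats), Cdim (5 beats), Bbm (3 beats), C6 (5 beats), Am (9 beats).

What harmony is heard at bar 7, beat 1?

Beat 1 of bar 7 is beat (7−1)×6 + 1 = 37 overall.
Running totals: E6 ends at 2, C#m ends at 9, Fm7 ends at 10, Dm7 ends at 17, Fadd9 ends at 19, C# ends at 21, Ebm7 ends at 26, Am ends at 29, Db ends at 32, Cdim ends at 37.
Beat 37 falls within Cdim.

Cdim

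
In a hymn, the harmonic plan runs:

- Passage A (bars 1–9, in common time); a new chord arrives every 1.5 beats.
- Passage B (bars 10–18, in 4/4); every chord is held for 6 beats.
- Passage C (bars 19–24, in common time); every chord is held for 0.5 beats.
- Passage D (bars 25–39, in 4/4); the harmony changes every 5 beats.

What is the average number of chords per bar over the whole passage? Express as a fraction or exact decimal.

30/13 chords per bar

A: 9 × 4 = 36 beats ÷ 1.5 = 24 chords.
B: 9 × 4 = 36 beats ÷ 6 = 6 chords.
C: 6 × 4 = 24 beats ÷ 0.5 = 48 chords.
D: 15 × 4 = 60 beats ÷ 5 = 12 chords.
Overall: 90 chords over 39 bars → 90/39 = 30/13 chords per bar.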